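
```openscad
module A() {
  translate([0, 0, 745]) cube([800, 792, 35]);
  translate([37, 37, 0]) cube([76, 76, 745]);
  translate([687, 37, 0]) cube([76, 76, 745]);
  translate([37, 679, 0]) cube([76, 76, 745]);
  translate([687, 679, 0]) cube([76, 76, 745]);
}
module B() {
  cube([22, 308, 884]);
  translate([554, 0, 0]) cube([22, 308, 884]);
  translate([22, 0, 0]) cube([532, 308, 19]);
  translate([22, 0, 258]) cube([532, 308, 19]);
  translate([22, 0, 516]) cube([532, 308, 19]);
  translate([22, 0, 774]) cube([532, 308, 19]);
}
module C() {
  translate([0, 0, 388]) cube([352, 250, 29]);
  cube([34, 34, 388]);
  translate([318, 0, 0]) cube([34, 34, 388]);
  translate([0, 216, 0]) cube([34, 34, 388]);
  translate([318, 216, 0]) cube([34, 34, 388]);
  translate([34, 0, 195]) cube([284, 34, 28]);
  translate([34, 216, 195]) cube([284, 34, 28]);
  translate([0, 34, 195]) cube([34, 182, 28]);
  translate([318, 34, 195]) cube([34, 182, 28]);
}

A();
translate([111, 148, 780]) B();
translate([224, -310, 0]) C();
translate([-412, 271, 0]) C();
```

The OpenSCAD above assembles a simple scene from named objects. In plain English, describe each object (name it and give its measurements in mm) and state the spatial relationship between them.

A is a table with a 800×792 mm rectangular top, 35 mm thick, top surface at z = 780 mm, supported by four 76×76 mm square legs, each inset 37 mm from the nearest pair of top edges, running from the floor.

B is an open bookshelf. Two side panels, each 22 mm thick, 308 mm deep and 884 mm tall, stand 576 mm apart (outside-to-outside). Between them sit 4 shelves, each 19 mm thick and 308 mm deep, spanning the full gap between the sides. The bottom shelf rests on the floor (its underside at z = 0) and the clear gap between one shelf's top and the next shelf's underside is 239 mm.

C is a four-legged stool. The seat is a 352×250×29 mm slab whose top surface is at z = 417 mm; four square legs, each 34×34 mm in cross-section, run from the floor (z = 0) to the underside of the seat, each flush with a corner of the seat. Four stretchers, 34 mm wide and 28 mm tall, connect adjacent legs with their undersides at z = 195 mm, each running between the inner faces of the legs it joins and aligned with the legs' outer faces on the other axis.

The bookshelf is on top of the table. Two stools sit around the table at the −y, −x sides.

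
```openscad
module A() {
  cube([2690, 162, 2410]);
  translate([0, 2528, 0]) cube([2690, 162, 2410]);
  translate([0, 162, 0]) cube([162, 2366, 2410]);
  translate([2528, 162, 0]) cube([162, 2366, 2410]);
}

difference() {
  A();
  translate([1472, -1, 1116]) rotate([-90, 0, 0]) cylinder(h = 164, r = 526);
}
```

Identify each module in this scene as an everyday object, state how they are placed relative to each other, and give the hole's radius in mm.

A is a house frame. The house frame has a circular hole through its front wall. The hole's radius is 526 mm.

The subtracted cylinder has r = 526 mm.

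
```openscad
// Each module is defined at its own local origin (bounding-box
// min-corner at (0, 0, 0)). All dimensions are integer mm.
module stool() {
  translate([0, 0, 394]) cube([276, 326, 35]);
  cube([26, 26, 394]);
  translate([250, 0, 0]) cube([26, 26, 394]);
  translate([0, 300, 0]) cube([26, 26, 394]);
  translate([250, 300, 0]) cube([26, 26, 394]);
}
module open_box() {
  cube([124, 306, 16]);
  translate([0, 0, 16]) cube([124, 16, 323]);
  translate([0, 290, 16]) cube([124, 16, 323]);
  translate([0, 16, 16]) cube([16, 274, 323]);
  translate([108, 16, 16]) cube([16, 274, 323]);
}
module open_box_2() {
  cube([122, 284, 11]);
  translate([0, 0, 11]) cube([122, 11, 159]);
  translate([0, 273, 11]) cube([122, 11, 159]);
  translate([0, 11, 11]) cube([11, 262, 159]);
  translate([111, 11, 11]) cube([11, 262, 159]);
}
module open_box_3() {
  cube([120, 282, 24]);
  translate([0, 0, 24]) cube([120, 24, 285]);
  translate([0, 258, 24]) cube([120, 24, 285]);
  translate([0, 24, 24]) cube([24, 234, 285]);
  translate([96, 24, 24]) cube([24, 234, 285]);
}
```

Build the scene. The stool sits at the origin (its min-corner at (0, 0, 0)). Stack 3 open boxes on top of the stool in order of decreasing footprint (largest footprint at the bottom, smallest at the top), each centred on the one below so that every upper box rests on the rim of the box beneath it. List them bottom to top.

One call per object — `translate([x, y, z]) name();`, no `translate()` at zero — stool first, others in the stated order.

stool();
translate([76, 10, 429]) open_box();
translate([77, 21, 768]) open_box_2();
translate([78, 22, 938]) open_box_3();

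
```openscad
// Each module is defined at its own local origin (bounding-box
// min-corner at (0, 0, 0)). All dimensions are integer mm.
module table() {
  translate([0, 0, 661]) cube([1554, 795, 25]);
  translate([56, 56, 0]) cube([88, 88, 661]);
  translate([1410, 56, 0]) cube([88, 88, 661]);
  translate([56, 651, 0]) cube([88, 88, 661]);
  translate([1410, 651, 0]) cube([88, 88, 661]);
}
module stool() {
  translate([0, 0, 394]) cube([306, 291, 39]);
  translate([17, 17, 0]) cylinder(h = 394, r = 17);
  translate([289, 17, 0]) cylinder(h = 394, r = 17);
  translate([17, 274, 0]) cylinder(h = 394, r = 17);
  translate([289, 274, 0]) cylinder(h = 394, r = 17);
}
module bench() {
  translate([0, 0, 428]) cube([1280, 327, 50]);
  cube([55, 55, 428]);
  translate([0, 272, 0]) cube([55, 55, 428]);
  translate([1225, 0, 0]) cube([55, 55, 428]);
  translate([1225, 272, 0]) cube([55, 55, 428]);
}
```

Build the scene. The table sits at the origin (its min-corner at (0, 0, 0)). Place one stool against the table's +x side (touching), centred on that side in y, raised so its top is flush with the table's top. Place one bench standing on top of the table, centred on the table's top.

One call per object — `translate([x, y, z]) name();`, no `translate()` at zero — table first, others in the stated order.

table();
translate([1554, 252, 253]) stool();
translate([137, 234, 686]) bench();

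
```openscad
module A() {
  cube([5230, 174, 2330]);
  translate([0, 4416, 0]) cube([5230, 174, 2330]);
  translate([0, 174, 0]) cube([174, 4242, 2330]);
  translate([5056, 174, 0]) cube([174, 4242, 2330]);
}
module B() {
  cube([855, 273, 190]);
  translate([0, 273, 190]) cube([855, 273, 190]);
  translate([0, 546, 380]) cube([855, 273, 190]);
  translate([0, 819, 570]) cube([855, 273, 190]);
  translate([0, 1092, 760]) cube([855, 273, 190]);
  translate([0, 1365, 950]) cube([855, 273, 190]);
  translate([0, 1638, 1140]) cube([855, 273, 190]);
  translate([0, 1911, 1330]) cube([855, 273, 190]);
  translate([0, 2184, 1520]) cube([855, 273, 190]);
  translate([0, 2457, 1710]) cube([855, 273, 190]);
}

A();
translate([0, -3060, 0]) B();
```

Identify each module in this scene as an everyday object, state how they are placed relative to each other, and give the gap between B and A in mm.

The staircase's nearest face is 330 mm from the house frame's −y face.

A is a house frame. B is a staircase. The staircase is on the floor beside the house frame on its −y side. The gap between the staircase and the house frame is 330 mm.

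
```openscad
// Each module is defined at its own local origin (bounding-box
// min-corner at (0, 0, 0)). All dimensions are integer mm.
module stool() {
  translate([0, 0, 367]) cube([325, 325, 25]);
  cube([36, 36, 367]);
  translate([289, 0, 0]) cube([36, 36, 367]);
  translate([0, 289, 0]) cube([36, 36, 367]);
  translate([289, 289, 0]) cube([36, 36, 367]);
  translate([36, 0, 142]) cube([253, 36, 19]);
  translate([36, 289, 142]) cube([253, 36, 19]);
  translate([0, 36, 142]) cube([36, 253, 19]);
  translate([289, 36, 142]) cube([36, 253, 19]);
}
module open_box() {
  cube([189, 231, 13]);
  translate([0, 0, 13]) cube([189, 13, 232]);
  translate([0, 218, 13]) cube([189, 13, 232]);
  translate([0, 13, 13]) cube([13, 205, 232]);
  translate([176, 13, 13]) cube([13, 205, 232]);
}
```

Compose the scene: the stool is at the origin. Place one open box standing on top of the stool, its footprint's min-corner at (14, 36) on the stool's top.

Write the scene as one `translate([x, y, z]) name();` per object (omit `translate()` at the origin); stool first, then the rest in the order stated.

stool();
translate([14, 36, 392]) open_box();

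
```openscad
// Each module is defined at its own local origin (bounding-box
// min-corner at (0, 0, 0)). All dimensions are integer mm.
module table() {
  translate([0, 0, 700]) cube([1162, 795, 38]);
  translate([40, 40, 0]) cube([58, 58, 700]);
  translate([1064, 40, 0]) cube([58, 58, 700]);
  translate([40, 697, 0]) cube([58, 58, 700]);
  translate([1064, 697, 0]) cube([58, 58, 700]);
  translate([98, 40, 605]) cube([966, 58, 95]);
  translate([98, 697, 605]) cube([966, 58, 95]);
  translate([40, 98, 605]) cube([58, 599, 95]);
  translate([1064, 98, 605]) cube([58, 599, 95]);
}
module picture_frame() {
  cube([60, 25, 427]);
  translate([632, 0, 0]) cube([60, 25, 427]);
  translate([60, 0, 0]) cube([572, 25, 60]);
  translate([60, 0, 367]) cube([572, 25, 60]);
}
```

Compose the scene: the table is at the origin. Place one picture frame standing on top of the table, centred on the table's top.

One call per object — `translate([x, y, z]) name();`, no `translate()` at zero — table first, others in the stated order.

table();
translate([235, 385, 738]) picture_frame();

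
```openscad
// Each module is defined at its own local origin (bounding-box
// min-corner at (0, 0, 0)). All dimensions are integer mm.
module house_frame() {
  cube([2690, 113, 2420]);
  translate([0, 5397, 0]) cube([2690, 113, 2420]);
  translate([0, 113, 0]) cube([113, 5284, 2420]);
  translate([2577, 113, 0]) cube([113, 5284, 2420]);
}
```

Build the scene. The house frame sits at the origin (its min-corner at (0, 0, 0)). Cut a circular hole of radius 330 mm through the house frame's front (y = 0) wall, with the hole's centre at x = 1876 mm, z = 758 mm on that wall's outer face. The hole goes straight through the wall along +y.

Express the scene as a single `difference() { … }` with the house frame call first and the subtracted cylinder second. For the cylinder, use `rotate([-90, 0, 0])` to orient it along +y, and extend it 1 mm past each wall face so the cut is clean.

difference() {
  house_frame();
  translate([1876, -1, 758]) rotate([-90, 0, 0]) cylinder(h = 115, r = 330);
}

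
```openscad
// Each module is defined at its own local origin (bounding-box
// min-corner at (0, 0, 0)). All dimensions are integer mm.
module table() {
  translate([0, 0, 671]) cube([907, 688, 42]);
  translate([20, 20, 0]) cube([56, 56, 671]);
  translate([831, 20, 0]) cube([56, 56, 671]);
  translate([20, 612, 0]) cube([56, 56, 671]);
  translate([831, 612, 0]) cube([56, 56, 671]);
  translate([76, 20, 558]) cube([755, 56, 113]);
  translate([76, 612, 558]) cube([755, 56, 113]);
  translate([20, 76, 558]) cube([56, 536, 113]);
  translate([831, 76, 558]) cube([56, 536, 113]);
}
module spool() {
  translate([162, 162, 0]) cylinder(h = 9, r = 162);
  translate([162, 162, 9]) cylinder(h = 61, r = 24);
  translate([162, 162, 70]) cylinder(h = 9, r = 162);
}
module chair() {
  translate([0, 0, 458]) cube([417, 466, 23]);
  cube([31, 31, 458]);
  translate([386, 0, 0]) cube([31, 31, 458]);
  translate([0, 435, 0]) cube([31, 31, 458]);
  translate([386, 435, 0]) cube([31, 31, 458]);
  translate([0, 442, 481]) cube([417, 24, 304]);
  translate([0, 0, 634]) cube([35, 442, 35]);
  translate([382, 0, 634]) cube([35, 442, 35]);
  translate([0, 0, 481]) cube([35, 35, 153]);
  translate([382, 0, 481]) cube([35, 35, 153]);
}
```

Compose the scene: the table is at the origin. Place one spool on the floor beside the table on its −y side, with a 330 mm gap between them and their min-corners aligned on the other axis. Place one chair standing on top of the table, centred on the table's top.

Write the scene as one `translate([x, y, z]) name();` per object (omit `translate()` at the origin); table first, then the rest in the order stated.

table();
translate([0, -654, 0]) spool();
translate([245, 111, 713]) chair();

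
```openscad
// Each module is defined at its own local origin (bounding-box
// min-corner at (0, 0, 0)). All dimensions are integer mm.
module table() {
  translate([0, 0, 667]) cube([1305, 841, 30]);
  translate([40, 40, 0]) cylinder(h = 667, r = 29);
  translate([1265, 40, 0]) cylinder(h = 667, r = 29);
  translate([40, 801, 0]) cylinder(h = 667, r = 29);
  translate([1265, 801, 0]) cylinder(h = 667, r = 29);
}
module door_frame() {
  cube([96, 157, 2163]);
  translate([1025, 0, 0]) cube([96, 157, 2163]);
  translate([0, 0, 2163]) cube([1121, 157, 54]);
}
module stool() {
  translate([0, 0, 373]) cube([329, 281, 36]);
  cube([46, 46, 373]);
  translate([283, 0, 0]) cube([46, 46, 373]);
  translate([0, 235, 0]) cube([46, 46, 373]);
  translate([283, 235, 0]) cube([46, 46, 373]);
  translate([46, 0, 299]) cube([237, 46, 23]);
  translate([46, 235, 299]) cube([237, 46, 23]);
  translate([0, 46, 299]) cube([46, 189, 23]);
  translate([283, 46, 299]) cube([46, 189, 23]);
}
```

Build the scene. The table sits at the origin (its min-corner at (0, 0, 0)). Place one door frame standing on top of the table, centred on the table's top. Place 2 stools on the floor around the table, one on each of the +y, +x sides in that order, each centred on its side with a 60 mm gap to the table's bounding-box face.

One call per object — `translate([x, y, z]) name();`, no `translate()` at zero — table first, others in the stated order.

table();
translate([92, 342, 697]) door_frame();
translate([488, 901, 0]) stool();
translate([1365, 280, 0]) stool();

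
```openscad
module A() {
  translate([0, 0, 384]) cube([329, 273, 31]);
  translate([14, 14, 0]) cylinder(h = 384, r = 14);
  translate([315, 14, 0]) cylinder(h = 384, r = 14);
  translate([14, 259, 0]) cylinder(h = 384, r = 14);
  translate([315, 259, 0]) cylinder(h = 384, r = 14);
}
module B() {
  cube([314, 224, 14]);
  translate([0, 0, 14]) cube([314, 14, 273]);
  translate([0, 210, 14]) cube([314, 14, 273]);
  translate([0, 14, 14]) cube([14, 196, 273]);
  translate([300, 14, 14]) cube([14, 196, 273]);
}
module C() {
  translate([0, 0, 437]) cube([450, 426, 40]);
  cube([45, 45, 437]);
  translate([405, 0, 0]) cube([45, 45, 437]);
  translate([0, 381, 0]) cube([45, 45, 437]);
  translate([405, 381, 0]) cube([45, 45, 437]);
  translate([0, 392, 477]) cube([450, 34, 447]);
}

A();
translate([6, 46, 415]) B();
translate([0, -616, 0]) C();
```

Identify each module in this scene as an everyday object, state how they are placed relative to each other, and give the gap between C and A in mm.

The chair's nearest face is 190 mm from the stool's −y face.

A is a stool. B is an open box. C is a chair. The open box is on top of the stool. The chair is on the floor beside the stool on its −y side. The gap between the chair and the stool is 190 mm.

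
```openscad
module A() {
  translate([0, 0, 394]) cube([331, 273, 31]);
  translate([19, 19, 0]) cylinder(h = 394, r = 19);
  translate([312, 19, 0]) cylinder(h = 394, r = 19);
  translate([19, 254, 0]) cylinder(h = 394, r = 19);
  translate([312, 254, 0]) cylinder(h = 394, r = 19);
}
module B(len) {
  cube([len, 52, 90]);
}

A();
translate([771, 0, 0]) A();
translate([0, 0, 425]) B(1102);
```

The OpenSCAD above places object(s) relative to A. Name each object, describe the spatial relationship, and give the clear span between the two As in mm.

A is a stool. B is a beam. A beam spans the tops of two stools. The clear span between the two stools is 440 mm.

Second stool starts at x = 771; first ends at x = 331; clear span = 771 − 331 = 440 mm.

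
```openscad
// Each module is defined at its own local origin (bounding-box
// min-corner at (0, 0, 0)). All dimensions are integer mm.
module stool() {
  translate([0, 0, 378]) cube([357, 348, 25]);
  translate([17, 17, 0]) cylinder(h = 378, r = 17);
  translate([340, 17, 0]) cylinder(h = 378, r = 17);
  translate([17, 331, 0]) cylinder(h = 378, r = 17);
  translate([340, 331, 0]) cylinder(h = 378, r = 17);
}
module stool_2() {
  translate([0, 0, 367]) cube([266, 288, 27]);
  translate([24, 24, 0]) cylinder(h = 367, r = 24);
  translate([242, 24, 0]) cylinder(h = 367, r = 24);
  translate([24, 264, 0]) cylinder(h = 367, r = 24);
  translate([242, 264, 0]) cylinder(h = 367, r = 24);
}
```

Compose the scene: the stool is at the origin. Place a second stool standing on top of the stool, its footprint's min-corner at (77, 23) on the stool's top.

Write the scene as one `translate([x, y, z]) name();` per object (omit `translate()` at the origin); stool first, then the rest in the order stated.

stool();
translate([77, 23, 403]) stool_2();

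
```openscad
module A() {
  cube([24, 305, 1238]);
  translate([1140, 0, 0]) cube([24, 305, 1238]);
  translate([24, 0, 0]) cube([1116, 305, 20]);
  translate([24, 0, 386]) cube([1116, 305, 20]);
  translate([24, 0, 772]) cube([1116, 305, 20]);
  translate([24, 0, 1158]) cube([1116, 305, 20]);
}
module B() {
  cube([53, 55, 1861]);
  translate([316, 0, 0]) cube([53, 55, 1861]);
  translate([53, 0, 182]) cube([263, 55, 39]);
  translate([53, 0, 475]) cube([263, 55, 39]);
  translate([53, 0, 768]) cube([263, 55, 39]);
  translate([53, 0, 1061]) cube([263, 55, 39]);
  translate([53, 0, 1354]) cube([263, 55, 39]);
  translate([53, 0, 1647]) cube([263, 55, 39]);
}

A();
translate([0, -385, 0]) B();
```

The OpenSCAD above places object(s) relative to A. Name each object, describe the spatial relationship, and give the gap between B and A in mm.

The ladder's nearest face is 330 mm from the bookshelf's −y face.

A is a bookshelf. B is a ladder. The ladder is on the floor beside the bookshelf on its −y side. The gap between the ladder and the bookshelf is 330 mm.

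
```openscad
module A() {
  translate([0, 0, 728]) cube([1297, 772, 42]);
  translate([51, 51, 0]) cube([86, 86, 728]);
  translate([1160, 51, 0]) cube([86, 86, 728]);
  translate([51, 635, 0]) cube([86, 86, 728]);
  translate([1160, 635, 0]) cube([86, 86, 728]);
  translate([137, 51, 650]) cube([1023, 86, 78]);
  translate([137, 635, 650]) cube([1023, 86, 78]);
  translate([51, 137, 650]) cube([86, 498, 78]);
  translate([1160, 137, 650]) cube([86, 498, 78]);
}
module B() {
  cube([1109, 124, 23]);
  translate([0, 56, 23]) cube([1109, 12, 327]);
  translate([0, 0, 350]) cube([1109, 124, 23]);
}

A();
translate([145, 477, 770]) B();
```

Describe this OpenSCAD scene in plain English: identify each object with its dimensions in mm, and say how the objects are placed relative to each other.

A is a rectangular dining table. The top is 1297×772×42 mm with its upper surface at z = 770 mm. It stands on four 86×86 mm square legs, each inset 51 mm from the nearest pair of top edges, running from the floor to the underside of the top. Four apron rails, 86 mm thick and 78 mm tall, run between adjacent legs with their top edges flush with the underside of the top and their outer faces flush with the legs' outer faces.

B is an I-beam lying along x, 1109 mm long. Overall section height 373 mm. Two flanges 124 mm wide (y) and 23 mm thick, one on the floor and one at the top; a web 12 mm thick runs between them, centred on the flange width.

The I-beam is on top of the table.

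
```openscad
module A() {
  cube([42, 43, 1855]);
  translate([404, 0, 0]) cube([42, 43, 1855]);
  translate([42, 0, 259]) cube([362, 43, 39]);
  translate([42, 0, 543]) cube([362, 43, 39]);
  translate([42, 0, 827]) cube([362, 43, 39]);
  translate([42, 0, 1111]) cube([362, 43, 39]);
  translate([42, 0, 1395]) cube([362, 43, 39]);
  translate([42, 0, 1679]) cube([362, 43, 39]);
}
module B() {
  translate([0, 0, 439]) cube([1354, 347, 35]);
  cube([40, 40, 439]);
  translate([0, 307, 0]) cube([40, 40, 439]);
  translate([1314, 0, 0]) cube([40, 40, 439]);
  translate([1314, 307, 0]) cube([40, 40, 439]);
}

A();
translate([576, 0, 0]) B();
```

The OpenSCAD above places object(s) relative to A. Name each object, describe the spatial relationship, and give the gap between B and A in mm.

The bench's nearest face is 130 mm from the ladder's +x face.

A is a ladder. B is a bench. The bench is on the floor beside the ladder on its +x side. The gap between the bench and the ladder is 130 mm.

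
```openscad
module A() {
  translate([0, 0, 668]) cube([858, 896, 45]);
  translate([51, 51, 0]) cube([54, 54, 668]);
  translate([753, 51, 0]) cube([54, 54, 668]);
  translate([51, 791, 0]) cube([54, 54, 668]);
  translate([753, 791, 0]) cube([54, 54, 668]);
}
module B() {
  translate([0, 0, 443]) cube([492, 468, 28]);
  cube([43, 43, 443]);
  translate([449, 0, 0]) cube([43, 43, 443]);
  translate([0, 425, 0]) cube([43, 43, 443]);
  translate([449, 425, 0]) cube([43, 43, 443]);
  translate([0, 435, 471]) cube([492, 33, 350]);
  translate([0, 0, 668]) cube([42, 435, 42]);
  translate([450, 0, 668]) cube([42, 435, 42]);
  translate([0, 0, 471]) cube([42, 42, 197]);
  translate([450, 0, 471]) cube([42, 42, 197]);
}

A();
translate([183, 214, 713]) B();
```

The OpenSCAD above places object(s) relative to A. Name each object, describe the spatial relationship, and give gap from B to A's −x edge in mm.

The chair's min-x is at 183; the table's min-x is 0; gap = 183 mm.

A is a table. B is a chair. The chair is on top of the table, centred. The gap from the chair to the table's −x edge is 183 mm.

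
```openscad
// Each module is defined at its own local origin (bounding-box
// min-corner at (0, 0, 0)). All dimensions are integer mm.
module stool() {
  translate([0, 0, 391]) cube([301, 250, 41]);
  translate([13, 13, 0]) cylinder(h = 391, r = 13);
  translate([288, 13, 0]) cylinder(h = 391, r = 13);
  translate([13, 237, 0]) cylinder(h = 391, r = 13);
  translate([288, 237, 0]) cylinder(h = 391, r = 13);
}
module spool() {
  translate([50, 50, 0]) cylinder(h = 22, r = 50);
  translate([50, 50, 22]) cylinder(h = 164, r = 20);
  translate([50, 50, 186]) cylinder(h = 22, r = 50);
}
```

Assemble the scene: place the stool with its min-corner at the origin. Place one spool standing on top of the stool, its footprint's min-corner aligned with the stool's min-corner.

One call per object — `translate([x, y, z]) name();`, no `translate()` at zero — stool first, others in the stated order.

stool();
translate([0, 0, 432]) spool();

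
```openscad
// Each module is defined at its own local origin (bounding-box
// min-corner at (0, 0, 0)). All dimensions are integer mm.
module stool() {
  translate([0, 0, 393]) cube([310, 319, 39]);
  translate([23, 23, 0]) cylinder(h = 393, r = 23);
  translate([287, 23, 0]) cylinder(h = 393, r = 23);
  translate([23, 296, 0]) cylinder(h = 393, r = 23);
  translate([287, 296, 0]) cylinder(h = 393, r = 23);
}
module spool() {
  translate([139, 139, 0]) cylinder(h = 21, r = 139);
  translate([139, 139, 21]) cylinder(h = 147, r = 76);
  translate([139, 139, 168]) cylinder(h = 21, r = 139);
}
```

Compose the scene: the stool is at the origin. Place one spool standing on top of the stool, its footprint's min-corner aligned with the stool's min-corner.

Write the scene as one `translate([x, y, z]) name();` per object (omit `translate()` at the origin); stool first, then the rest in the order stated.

stool();
translate([0, 0, 432]) spool();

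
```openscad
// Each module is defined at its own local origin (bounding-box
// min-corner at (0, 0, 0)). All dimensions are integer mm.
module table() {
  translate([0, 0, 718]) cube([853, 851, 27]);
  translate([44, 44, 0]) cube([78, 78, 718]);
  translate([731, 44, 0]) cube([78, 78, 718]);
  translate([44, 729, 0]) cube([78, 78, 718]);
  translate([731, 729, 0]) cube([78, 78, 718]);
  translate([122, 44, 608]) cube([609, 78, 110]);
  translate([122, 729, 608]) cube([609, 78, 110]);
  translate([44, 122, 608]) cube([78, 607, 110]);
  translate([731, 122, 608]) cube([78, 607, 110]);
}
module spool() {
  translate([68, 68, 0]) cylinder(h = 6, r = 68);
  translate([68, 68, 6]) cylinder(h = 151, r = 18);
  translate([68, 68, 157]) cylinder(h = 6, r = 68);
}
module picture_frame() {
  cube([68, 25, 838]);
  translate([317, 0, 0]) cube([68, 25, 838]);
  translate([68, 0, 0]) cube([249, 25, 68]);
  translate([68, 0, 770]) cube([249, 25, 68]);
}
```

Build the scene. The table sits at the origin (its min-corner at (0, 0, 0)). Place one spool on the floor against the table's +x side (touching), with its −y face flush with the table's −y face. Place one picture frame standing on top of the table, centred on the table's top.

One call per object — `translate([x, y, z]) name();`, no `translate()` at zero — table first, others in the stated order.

table();
translate([853, 0, 0]) spool();
translate([234, 413, 745]) picture_frame();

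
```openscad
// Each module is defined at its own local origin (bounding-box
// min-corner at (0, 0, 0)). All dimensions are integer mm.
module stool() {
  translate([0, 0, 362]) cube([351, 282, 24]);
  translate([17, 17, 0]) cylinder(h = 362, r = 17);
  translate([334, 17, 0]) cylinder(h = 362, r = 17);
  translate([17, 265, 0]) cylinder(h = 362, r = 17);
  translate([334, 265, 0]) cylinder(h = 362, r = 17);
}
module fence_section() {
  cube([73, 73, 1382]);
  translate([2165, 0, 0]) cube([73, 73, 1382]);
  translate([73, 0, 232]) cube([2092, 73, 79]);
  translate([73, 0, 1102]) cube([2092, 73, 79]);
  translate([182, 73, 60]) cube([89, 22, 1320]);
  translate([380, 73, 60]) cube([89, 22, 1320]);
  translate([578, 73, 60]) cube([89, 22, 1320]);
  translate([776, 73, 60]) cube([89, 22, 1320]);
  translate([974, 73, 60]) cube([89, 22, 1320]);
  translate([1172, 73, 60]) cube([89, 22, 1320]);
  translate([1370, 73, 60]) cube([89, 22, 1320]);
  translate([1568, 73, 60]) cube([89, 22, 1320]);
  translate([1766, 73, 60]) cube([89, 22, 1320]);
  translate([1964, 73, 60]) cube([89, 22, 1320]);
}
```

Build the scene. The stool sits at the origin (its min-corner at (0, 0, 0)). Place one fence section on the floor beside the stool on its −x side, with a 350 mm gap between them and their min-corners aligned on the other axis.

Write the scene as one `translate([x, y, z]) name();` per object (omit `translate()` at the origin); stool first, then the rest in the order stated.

stool();
translate([-2588, 0, 0]) fence_section();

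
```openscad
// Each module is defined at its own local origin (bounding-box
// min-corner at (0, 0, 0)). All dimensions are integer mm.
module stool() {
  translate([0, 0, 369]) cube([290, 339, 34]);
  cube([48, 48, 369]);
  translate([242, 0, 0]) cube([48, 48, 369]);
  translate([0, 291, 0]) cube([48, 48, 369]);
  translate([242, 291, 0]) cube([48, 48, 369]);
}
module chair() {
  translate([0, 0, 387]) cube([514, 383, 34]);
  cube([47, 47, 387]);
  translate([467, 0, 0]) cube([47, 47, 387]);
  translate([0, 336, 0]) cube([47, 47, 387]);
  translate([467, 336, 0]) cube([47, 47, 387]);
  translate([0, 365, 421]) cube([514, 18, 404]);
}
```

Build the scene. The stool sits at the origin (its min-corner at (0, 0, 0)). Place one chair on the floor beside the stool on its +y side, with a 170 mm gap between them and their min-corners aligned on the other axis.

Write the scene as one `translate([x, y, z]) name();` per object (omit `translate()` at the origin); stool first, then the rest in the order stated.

stool();
translate([0, 509, 0]) chair();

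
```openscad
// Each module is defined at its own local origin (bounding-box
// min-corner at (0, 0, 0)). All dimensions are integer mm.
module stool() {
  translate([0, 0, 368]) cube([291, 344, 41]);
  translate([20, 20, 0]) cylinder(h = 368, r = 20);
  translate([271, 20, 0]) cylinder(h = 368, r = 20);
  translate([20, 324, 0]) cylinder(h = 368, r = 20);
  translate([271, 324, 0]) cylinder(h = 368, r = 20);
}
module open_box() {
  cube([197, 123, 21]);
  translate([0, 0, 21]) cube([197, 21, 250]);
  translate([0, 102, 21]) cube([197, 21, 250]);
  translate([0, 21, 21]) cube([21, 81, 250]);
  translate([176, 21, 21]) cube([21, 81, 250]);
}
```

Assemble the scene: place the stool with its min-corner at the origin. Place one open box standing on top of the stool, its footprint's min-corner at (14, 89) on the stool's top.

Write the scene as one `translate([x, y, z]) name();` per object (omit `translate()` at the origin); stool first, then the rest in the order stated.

stool();
translate([14, 89, 409]) open_box();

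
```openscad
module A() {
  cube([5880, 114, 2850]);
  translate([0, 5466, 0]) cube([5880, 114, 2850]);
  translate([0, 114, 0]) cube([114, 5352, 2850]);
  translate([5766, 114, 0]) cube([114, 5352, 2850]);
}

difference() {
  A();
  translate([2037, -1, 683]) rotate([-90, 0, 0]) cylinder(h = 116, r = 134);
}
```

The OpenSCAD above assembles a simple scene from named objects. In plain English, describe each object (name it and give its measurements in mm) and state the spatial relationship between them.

A is a box-shaped house frame (walls only): outside footprint 5880×5580 mm, wall height 2850 mm, wall thickness 114 mm. The two y-facing walls run the full x-width; the two x-facing walls fit between the inner faces of the y-facing walls.

The house frame has a circular hole of radius 134 mm through its front wall, centred at (x = 2037, z = 683).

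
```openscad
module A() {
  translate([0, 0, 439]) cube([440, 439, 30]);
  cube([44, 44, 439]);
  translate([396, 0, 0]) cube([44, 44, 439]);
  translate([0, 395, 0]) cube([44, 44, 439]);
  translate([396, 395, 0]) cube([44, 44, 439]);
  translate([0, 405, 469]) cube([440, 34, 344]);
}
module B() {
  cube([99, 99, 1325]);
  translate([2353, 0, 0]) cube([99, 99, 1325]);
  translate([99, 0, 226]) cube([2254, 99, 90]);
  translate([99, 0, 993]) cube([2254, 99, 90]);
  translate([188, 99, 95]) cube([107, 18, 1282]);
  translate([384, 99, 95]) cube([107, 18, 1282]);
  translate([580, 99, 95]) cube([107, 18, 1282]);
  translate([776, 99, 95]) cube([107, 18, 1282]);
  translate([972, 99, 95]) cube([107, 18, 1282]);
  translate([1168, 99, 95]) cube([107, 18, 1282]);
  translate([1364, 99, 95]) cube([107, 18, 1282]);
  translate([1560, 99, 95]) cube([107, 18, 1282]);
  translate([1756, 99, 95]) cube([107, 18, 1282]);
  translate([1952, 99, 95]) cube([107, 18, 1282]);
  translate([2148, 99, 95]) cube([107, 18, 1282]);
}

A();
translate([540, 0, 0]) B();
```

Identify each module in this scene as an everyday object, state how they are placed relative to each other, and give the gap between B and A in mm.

A is a chair. B is a fence section. The fence section is on the floor beside the chair on its +x side. The gap between the fence section and the chair is 100 mm.

The fence section's nearest face is 100 mm from the chair's +x face.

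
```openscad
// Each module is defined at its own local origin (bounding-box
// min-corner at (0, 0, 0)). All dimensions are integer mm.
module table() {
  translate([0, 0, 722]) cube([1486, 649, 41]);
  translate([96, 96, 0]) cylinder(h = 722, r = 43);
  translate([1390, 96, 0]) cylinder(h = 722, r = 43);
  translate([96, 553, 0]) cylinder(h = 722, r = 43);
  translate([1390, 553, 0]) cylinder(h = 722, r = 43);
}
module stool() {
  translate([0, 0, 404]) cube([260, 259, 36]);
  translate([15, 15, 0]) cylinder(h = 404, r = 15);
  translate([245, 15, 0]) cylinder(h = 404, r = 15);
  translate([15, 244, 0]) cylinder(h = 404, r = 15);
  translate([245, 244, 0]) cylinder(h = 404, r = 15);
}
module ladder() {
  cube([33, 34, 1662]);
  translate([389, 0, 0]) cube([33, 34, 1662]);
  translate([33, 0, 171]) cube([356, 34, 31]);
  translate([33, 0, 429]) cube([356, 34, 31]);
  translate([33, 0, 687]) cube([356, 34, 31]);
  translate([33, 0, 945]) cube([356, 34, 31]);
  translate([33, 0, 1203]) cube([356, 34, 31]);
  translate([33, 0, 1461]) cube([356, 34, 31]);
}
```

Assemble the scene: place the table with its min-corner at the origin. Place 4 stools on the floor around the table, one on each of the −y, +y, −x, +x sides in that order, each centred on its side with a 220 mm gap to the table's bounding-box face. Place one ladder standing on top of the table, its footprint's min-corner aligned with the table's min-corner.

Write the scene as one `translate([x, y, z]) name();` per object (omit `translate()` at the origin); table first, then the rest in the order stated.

table();
translate([613, -479, 0]) stool();
translate([613, 869, 0]) stool();
translate([-480, 195, 0]) stool();
translate([1706, 195, 0]) stool();
translate([0, 0, 763]) ladder();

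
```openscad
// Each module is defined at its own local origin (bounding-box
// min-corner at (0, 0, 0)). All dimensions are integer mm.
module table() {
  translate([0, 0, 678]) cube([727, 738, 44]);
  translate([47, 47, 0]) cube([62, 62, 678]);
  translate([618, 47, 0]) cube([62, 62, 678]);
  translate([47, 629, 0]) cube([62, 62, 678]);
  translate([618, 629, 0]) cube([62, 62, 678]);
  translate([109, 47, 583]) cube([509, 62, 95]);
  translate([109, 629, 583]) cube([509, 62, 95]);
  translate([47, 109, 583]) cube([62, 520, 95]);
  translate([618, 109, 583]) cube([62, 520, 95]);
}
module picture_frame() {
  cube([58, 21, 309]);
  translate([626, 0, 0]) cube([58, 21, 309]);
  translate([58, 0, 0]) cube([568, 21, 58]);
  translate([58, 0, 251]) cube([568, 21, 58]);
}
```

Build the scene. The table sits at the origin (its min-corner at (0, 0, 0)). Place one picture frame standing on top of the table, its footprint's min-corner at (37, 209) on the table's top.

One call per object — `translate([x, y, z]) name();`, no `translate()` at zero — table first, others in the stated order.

table();
translate([37, 209, 722]) picture_frame();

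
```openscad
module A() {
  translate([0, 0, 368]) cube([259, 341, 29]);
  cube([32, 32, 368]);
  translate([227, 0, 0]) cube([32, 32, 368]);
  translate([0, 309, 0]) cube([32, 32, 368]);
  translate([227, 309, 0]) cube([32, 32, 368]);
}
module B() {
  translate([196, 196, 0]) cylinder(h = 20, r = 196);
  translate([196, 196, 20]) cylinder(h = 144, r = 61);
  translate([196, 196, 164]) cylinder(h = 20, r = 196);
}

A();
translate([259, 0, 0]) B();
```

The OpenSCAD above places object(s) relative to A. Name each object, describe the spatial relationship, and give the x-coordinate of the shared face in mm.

The stool's +x face and the spool's −x face are both at x = 259 mm.

A is a stool. B is a spool. The spool is against the stool's +x side, with their −y faces flush. The x-coordinate of the shared face is 259 mm.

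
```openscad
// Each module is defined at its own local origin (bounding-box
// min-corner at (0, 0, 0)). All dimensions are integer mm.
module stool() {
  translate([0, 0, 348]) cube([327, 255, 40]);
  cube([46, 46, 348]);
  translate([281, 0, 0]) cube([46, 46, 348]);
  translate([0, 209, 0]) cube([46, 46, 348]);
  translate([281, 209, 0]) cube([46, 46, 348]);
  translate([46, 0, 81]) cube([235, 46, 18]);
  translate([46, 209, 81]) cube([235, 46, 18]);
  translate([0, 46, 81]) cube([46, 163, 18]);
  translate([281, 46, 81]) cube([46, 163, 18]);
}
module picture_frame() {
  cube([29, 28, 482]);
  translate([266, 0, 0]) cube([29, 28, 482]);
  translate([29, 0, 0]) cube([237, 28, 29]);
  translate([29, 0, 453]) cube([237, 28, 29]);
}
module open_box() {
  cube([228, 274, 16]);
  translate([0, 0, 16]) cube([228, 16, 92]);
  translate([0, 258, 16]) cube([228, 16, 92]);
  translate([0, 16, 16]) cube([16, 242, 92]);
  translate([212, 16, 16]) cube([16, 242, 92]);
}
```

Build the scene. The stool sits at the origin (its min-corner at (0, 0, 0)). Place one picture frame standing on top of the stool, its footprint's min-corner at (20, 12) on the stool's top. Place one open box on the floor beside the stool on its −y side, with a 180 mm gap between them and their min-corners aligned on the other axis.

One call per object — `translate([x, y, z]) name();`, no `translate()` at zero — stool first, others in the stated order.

stool();
translate([20, 12, 388]) picture_frame();
translate([0, -454, 0]) open_box();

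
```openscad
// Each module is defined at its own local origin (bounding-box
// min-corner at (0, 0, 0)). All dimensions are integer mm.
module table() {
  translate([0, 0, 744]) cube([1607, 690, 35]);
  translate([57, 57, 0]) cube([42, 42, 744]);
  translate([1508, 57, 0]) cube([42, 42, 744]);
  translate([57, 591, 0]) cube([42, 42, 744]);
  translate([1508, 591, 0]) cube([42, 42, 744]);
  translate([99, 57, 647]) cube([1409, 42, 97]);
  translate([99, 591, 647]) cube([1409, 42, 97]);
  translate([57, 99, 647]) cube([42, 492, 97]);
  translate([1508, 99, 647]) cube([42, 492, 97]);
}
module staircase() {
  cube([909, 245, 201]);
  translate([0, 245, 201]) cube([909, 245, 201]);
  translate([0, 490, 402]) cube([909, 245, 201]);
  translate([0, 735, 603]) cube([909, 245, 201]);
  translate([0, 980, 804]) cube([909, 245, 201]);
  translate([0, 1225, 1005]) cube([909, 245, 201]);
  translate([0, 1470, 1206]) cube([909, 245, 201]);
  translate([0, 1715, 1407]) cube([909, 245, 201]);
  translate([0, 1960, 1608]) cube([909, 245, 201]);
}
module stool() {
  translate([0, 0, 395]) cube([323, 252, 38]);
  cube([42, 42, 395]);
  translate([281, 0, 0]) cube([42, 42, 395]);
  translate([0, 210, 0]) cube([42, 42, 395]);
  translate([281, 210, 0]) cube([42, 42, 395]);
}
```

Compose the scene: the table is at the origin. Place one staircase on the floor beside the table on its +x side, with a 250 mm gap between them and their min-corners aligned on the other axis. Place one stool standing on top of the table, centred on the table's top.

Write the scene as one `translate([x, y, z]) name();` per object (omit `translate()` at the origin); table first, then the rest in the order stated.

table();
translate([1857, 0, 0]) staircase();
translate([642, 219, 779]) stool();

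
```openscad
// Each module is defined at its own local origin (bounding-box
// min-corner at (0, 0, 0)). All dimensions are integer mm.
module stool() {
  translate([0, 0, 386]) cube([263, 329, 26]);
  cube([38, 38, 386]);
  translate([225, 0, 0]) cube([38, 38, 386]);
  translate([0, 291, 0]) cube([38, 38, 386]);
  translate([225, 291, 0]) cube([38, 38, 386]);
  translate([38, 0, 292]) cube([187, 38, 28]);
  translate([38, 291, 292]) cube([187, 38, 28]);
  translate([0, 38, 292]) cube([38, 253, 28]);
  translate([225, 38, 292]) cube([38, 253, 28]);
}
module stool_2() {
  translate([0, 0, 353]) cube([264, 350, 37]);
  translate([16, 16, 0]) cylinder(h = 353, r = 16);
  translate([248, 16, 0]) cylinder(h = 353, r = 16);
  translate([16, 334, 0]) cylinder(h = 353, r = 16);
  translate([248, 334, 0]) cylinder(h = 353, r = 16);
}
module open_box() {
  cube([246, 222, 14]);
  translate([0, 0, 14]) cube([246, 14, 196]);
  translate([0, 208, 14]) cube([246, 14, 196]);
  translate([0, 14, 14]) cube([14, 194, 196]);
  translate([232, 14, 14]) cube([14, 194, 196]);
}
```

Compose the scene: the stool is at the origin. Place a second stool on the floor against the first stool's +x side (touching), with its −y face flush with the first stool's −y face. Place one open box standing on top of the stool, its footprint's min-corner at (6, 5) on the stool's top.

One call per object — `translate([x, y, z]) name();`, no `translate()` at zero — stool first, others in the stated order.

stool();
translate([263, 0, 0]) stool_2();
translate([6, 5, 412]) open_box();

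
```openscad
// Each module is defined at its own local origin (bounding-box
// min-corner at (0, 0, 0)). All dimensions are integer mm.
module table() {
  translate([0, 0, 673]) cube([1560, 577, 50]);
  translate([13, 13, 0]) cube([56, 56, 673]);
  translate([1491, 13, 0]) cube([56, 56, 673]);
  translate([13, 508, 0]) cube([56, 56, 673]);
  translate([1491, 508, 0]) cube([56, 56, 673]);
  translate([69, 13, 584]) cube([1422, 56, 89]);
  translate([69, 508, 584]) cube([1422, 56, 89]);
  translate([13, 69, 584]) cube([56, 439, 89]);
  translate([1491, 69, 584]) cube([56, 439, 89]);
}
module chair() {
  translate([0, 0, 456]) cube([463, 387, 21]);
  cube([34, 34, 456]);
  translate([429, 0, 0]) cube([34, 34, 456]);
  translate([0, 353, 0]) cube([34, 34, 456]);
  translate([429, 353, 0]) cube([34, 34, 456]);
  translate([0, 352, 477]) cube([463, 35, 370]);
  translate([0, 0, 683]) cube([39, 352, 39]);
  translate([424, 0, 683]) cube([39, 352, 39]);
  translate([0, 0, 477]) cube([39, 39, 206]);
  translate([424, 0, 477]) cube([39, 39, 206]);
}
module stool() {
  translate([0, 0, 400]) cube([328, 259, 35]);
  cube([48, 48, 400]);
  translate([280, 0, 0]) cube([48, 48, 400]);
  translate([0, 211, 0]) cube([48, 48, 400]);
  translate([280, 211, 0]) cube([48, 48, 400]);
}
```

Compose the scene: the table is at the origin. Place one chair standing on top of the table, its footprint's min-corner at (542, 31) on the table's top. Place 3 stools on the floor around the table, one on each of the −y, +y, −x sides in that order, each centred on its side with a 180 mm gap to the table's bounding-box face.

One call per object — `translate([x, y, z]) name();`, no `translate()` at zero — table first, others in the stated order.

table();
translate([542, 31, 723]) chair();
translate([616, -439, 0]) stool();
translate([616, 757, 0]) stool();
translate([-508, 159, 0]) stool();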